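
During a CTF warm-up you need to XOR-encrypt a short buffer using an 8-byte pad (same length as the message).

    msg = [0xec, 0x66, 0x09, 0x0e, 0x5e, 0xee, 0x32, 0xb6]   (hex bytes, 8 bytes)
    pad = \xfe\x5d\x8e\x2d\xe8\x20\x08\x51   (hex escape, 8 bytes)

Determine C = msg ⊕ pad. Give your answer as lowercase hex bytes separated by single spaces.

11101100 ^ 11111110 = 00010010
01100110 ^ 01011101 = 00111011
00001001 ^ 10001110 = 10000111
00001110 ^ 00101101 = 00100011
01011110 ^ 11101000 = 10110110
11101110 ^ 00100000 = 11001110
00110010 ^ 00001000 = 00111010
10110110 ^ 01010001 = 11100111

12 3b 87 23 b6 ce 3a e7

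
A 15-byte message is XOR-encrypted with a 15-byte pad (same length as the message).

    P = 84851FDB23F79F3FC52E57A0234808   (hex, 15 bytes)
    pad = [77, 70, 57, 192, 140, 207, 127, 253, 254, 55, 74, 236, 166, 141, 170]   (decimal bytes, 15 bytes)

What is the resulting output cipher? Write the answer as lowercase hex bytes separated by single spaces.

c9 c3 26 1b af 38 e0 c2 3b 19 1d 4c 85 c5 a2

XOR is its own inverse, so applying the key byte-wise gives the result directly.
84 xor 4d = c9
85 xor 46 = c3
1f xor 39 = 26
db xor c0 = 1b
23 xor 8c = af
f7 xor cf = 38
9f xor 7f = e0
3f xor fd = c2
c5 xor fe = 3b
2e xor 37 = 19
57 xor 4a = 1d
a0 xor ec = 4c
23 xor a6 = 85
48 xor 8d = c5
08 xor aa = a2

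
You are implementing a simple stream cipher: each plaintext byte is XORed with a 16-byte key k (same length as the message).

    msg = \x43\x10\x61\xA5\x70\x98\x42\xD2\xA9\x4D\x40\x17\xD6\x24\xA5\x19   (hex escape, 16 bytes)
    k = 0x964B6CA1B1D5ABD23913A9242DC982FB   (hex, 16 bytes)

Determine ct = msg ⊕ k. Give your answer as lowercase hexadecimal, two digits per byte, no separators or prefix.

d55b0d04c14de900905ee933fbed27e2

XOR is its own inverse, so applying the key byte-wise gives the result directly.
43 XOR 96 = d5
10 XOR 4b = 5b
61 XOR 6c = 0d
a5 XOR a1 = 04
70 XOR b1 = c1
98 XOR d5 = 4d
42 XOR ab = e9
d2 XOR d2 = 00
a9 XOR 39 = 90
4d XOR 13 = 5e
40 XOR a9 = e9
17 XOR 24 = 33
d6 XOR 2d = fb
24 XOR c9 = ed
a5 XOR 82 = 27
19 XOR fb = e2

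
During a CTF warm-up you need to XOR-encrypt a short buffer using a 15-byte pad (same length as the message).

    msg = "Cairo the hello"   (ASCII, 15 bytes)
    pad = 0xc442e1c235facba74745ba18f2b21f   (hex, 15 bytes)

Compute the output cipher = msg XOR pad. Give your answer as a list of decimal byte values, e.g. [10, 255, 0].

XOR is its own inverse, so applying the key byte-wise gives the result directly.
 67 xor 196 = 135
 97 xor  66 =  35
105 xor 225 = 136
114 xor 194 = 176
111 xor  53 =  90
 32 xor 250 = 218
116 xor 203 = 191
104 xor 167 = 207
101 xor  71 =  34
 32 xor  69 = 101
104 xor 186 = 210
101 xor  24 = 125
108 xor 242 = 158
108 xor 178 = 222
111 xor  31 = 112

[135, 35, 136, 176, 90, 218, 191, 207, 34, 101, 210, 125, 158, 222, 112]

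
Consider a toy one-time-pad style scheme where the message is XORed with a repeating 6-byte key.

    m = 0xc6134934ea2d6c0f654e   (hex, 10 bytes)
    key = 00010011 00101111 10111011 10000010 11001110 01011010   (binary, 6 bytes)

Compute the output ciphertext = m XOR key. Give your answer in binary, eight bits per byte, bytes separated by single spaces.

The 6-byte key repeats, so the effective keystream is 13 2f bb 82 ce 5a 13 2f bb 82.
byte 0: 198 ⊕  19 = 213
byte 1:  19 ⊕  47 =  60
byte 2:  73 ⊕ 187 = 242
byte 3:  52 ⊕ 130 = 182
byte 4: 234 ⊕ 206 =  36
byte 5:  45 ⊕  90 = 119
byte 6: 108 ⊕  19 = 127
byte 7:  15 ⊕  47 =  32
byte 8: 101 ⊕ 187 = 222
byte 9:  78 ⊕ 130 = 204

11010101 00111100 11110010 10110110 00100100 01110111 01111111 00100000 11011110 11001100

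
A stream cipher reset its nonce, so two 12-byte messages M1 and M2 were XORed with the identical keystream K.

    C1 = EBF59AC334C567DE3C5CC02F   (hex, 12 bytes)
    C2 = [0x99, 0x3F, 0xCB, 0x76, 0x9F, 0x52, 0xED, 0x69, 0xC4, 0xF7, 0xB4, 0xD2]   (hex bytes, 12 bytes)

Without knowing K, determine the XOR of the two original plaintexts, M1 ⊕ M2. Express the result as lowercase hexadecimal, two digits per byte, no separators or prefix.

C1 ⊕ C2 = (M1 ⊕ K) ⊕ (M2 ⊕ K) = M1 ⊕ M2 — the shared key cancels under XOR.
byte 0: 11101011 XOR 10011001 = 01110010
byte 1: 11110101 XOR 00111111 = 11001010
byte 2: 10011010 XOR 11001011 = 01010001
byte 3: 11000011 XOR 01110110 = 10110101
byte 4: 00110100 XOR 10011111 = 10101011
byte 5: 11000101 XOR 01010010 = 10010111
byte 6: 01100111 XOR 11101101 = 10001010
byte 7: 11011110 XOR 01101001 = 10110111
byte 8: 00111100 XOR 11000100 = 11111000
byte 9: 01011100 XOR 11110111 = 10101011
byte 10: 11000000 XOR 10110100 = 01110100
byte 11: 00101111 XOR 11010010 = 11111101

72ca51b5ab978ab7f8ab74fd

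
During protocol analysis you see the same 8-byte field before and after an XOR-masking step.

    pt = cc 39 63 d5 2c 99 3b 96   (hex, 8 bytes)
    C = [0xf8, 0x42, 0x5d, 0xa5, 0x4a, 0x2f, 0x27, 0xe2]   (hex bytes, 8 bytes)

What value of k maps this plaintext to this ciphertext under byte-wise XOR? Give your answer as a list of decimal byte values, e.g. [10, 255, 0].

[52, 123, 62, 112, 102, 182, 28, 116]

Since C = pt ⊕ k, XORing both sides with pt gives k = pt ⊕ C.
cc ⊕ f8 = 34
39 ⊕ 42 = 7b
63 ⊕ 5d = 3e
d5 ⊕ a5 = 70
2c ⊕ 4a = 66
99 ⊕ 2f = b6
3b ⊕ 27 = 1c
96 ⊕ e2 = 74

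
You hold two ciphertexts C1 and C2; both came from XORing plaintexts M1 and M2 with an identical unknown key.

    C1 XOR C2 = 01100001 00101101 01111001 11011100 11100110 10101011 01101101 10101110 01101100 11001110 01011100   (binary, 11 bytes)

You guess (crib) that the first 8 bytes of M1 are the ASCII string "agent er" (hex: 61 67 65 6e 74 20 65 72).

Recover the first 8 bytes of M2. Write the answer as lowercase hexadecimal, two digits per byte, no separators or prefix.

004a1cb2928b08dc

Since C1 ⊕ C2 = M1 ⊕ M2, XORing with the guessed M1 bytes yields the corresponding M2 bytes: M2 = (C1 ⊕ C2) ⊕ M1.
 97 ^  97 =   0
 45 ^ 103 =  74
121 ^ 101 =  28
220 ^ 110 = 178
230 ^ 116 = 146
171 ^  32 = 139
109 ^ 101 =   8
174 ^ 114 = 220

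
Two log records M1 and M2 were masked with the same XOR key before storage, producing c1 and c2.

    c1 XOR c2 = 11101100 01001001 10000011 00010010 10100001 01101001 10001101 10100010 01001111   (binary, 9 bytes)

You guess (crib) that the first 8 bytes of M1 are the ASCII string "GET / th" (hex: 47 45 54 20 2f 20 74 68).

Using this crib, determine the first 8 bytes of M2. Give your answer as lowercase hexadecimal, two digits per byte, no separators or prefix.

ab0cd7328e49f9ca

Since c1 ⊕ c2 = M1 ⊕ M2, XORing with the guessed M1 bytes yields the corresponding M2 bytes: M2 = (c1 ⊕ c2) ⊕ M1.
byte 0: ec ⊕ 47 = ab
byte 1: 49 ⊕ 45 = 0c
byte 2: 83 ⊕ 54 = d7
byte 3: 12 ⊕ 20 = 32
byte 4: a1 ⊕ 2f = 8e
byte 5: 69 ⊕ 20 = 49
byte 6: 8d ⊕ 74 = f9
byte 7: a2 ⊕ 68 = ca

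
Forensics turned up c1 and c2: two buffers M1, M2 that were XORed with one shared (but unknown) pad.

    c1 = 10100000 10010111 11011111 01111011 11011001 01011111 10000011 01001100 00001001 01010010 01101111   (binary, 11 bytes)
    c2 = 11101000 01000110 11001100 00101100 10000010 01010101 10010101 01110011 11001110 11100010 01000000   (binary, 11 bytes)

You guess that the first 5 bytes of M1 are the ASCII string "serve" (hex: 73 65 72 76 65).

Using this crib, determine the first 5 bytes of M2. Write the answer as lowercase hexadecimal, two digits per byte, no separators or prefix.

First, c1 ⊕ c2 = (M1 ⊕ K) ⊕ (M2 ⊕ K) = M1 ⊕ M2, so the key drops out. Then M2 = (M1 ⊕ M2) ⊕ M1 over the first 5 bytes.
byte 0: (a0 ^ e8) ^ 73 = 48 ^ 73 = 3b
byte 1: (97 ^ 46) ^ 65 = d1 ^ 65 = b4
byte 2: (df ^ cc) ^ 72 = 13 ^ 72 = 61
byte 3: (7b ^ 2c) ^ 76 = 57 ^ 76 = 21
byte 4: (d9 ^ 82) ^ 65 = 5b ^ 65 = 3e

3bb461213e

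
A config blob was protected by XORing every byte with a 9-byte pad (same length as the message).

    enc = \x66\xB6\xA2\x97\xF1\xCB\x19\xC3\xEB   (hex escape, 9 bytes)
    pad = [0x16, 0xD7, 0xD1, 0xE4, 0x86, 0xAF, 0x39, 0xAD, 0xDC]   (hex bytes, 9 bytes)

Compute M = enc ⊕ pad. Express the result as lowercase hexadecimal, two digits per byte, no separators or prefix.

706173737764206e37

66 xor 16 = 70
b6 xor d7 = 61
a2 xor d1 = 73
97 xor e4 = 73
f1 xor 86 = 77
cb xor af = 64
19 xor 39 = 20
c3 xor ad = 6e
eb xor dc = 37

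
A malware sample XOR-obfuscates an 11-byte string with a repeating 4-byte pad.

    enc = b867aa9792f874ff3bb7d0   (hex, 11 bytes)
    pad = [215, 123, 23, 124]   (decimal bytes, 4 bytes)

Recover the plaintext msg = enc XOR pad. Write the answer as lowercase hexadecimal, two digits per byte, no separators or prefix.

6f1cbdeb45836383ecccc7

The 4-byte key repeats, so the effective keystream is d7 7b 17 7c d7 7b 17 7c d7 7b 17.
byte 0: b8 XOR d7 = 6f
byte 1: 67 XOR 7b = 1c
byte 2: aa XOR 17 = bd
byte 3: 97 XOR 7c = eb
byte 4: 92 XOR d7 = 45
byte 5: f8 XOR 7b = 83
byte 6: 74 XOR 17 = 63
byte 7: ff XOR 7c = 83
byte 8: 3b XOR d7 = ec
byte 9: b7 XOR 7b = cc
byte 10: d0 XOR 17 = c7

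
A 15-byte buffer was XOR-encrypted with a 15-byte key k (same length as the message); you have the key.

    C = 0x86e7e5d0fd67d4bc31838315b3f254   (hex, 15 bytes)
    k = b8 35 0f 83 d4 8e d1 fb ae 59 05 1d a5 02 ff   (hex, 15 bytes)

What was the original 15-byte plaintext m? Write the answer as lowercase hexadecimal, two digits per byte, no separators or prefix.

3ed2ea5329e905479fda860816f0ab

86 ⊕ b8 = 3e
e7 ⊕ 35 = d2
e5 ⊕ 0f = ea
d0 ⊕ 83 = 53
fd ⊕ d4 = 29
67 ⊕ 8e = e9
d4 ⊕ d1 = 05
bc ⊕ fb = 47
31 ⊕ ae = 9f
83 ⊕ 59 = da
83 ⊕ 05 = 86
15 ⊕ 1d = 08
b3 ⊕ a5 = 16
f2 ⊕ 02 = f0
54 ⊕ ff = ab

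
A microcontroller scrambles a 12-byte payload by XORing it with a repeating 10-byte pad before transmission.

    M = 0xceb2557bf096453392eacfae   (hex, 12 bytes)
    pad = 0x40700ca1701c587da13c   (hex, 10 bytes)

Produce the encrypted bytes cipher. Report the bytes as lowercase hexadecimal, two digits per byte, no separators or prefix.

The 10-byte key repeats, so the effective keystream is 40 70 0c a1 70 1c 58 7d a1 3c 40 70.
byte 0: ce xor 40 = 8e
byte 1: b2 xor 70 = c2
byte 2: 55 xor 0c = 59
byte 3: 7b xor a1 = da
byte 4: f0 xor 70 = 80
byte 5: 96 xor 1c = 8a
byte 6: 45 xor 58 = 1d
byte 7: 33 xor 7d = 4e
byte 8: 92 xor a1 = 33
byte 9: ea xor 3c = d6
byte 10: cf xor 40 = 8f
byte 11: ae xor 70 = de

8ec259da808a1d4e33d68fde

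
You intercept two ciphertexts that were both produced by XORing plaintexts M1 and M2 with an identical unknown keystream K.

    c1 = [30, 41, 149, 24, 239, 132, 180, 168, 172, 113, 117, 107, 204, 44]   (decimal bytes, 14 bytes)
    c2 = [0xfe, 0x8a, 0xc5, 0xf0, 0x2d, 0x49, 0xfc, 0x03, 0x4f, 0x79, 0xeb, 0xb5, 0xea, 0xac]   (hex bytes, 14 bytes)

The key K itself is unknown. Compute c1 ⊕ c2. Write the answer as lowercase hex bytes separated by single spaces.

e0 a3 50 e8 c2 cd 48 ab e3 08 9e de 26 80

c1 ⊕ c2 = (M1 ⊕ K) ⊕ (M2 ⊕ K) = M1 ⊕ M2 — the shared key cancels under XOR.
byte 0: 1e xor fe = e0
byte 1: 29 xor 8a = a3
byte 2: 95 xor c5 = 50
byte 3: 18 xor f0 = e8
byte 4: ef xor 2d = c2
byte 5: 84 xor 49 = cd
byte 6: b4 xor fc = 48
byte 7: a8 xor 03 = ab
byte 8: ac xor 4f = e3
byte 9: 71 xor 79 = 08
byte 10: 75 xor eb = 9e
byte 11: 6b xor b5 = de
byte 12: cc xor ea = 26
byte 13: 2c xor ac = 80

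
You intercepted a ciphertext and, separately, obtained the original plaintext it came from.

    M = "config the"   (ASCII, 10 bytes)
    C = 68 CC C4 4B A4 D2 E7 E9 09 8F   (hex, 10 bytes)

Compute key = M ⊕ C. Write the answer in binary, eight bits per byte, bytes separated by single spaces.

00001011 10100011 10101010 00101101 11001101 10110101 11000111 10011101 01100001 11101010

Since C = M ⊕ key, XORing both sides with M gives key = M ⊕ C.
01100011 xor 01101000 = 00001011
01101111 xor 11001100 = 10100011
01101110 xor 11000100 = 10101010
01100110 xor 01001011 = 00101101
01101001 xor 10100100 = 11001101
01100111 xor 11010010 = 10110101
00100000 xor 11100111 = 11000111
01110100 xor 11101001 = 10011101
01101000 xor 00001001 = 01100001
01100101 xor 10001111 = 11101010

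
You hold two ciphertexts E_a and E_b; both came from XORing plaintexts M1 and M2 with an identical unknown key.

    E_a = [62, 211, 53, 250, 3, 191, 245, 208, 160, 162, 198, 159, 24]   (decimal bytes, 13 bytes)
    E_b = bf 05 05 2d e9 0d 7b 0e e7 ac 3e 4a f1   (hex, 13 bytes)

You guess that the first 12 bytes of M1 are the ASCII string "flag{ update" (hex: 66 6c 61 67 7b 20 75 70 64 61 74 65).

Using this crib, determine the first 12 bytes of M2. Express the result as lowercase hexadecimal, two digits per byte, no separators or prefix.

First, E_a ⊕ E_b = (M1 ⊕ K) ⊕ (M2 ⊕ K) = M1 ⊕ M2, so the key drops out. Then M2 = (M1 ⊕ M2) ⊕ M1 over the first 12 bytes.
byte 0: (3e xor bf) xor 66 = 81 xor 66 = e7
byte 1: (d3 xor 05) xor 6c = d6 xor 6c = ba
byte 2: (35 xor 05) xor 61 = 30 xor 61 = 51
byte 3: (fa xor 2d) xor 67 = d7 xor 67 = b0
byte 4: (03 xor e9) xor 7b = ea xor 7b = 91
byte 5: (bf xor 0d) xor 20 = b2 xor 20 = 92
byte 6: (f5 xor 7b) xor 75 = 8e xor 75 = fb
byte 7: (d0 xor 0e) xor 70 = de xor 70 = ae
byte 8: (a0 xor e7) xor 64 = 47 xor 64 = 23
byte 9: (a2 xor ac) xor 61 = 0e xor 61 = 6f
byte 10: (c6 xor 3e) xor 74 = f8 xor 74 = 8c
byte 11: (9f xor 4a) xor 65 = d5 xor 65 = b0

e7ba51b09192fbae236f8cb0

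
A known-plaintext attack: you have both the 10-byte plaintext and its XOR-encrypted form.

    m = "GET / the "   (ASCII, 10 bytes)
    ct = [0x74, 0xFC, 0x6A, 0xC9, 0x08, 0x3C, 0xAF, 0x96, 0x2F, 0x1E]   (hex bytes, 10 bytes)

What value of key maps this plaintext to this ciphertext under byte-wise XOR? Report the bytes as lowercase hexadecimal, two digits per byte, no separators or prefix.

Since ct = m ⊕ key, XORing both sides with m gives key = m ⊕ ct.
byte 0:  71 XOR 116 =  51
byte 1:  69 XOR 252 = 185
byte 2:  84 XOR 106 =  62
byte 3:  32 XOR 201 = 233
byte 4:  47 XOR   8 =  39
byte 5:  32 XOR  60 =  28
byte 6: 116 XOR 175 = 219
byte 7: 104 XOR 150 = 254
byte 8: 101 XOR  47 =  74
byte 9:  32 XOR  30 =  62

33b93ee9271cdbfe4a3e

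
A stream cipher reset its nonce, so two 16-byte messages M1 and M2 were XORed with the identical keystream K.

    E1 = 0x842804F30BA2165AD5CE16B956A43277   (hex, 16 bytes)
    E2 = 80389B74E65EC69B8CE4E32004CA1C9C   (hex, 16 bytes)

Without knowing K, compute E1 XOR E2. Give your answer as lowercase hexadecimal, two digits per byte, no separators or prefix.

E1 ⊕ E2 = (M1 ⊕ K) ⊕ (M2 ⊕ K) = M1 ⊕ M2 — the shared key cancels under XOR.
byte 0: 132 ^ 128 =   4
byte 1:  40 ^  56 =  16
byte 2:   4 ^ 155 = 159
byte 3: 243 ^ 116 = 135
byte 4:  11 ^ 230 = 237
byte 5: 162 ^  94 = 252
byte 6:  22 ^ 198 = 208
byte 7:  90 ^ 155 = 193
byte 8: 213 ^ 140 =  89
byte 9: 206 ^ 228 =  42
byte 10:  22 ^ 227 = 245
byte 11: 185 ^  32 = 153
byte 12:  86 ^   4 =  82
byte 13: 164 ^ 202 = 110
byte 14:  50 ^  28 =  46
byte 15: 119 ^ 156 = 235

04109f87edfcd0c1592af599526e2eeb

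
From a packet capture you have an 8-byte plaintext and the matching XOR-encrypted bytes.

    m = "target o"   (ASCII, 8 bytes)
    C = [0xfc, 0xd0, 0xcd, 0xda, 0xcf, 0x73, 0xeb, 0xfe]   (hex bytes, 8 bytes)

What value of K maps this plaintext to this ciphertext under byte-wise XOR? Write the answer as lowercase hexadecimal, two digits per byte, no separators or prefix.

88b1bfbdaa07cb91

Since C = m ⊕ K, XORing both sides with m gives K = m ⊕ C.
74 ^ fc = 88
61 ^ d0 = b1
72 ^ cd = bf
67 ^ da = bd
65 ^ cf = aa
74 ^ 73 = 07
20 ^ eb = cb
6f ^ fe = 91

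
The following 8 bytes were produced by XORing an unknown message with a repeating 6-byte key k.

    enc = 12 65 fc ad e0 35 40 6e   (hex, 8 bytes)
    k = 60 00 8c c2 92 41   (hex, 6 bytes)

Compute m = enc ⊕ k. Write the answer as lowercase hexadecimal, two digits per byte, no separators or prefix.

7265706f7274206e

The 6-byte key repeats, so the effective keystream is 60 00 8c c2 92 41 60 00.
byte 0:  18 xor  96 = 114
byte 1: 101 xor   0 = 101
byte 2: 252 xor 140 = 112
byte 3: 173 xor 194 = 111
byte 4: 224 xor 146 = 114
byte 5:  53 xor  65 = 116
byte 6:  64 xor  96 =  32
byte 7: 110 xor   0 = 110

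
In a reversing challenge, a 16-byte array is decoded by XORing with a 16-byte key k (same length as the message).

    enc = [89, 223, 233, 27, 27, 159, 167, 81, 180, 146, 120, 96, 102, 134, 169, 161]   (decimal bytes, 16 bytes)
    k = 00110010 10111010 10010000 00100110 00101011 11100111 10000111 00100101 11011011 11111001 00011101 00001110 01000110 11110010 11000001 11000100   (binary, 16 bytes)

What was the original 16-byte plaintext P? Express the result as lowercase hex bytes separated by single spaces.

6b 65 79 3d 30 78 20 74 6f 6b 65 6e 20 74 68 65

XOR is its own inverse, so applying the key byte-wise gives the result directly.
59 ⊕ 32 = 6b
df ⊕ ba = 65
e9 ⊕ 90 = 79
1b ⊕ 26 = 3d
1b ⊕ 2b = 30
9f ⊕ e7 = 78
a7 ⊕ 87 = 20
51 ⊕ 25 = 74
b4 ⊕ db = 6f
92 ⊕ f9 = 6b
78 ⊕ 1d = 65
60 ⊕ 0e = 6e
66 ⊕ 46 = 20
86 ⊕ f2 = 74
a9 ⊕ c1 = 68
a1 ⊕ c4 = 65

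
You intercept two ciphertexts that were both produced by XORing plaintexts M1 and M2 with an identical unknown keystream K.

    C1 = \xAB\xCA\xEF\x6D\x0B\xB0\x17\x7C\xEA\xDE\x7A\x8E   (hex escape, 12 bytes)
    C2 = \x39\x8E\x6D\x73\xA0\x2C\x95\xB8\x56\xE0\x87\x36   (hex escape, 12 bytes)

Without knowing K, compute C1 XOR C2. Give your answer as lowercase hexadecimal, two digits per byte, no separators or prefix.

9244821eab9c82c4bc3efdb8

C1 ⊕ C2 = (M1 ⊕ K) ⊕ (M2 ⊕ K) = M1 ⊕ M2 — the shared key cancels under XOR.
ab xor 39 = 92
ca xor 8e = 44
ef xor 6d = 82
6d xor 73 = 1e
0b xor a0 = ab
b0 xor 2c = 9c
17 xor 95 = 82
7c xor b8 = c4
ea xor 56 = bc
de xor e0 = 3e
7a xor 87 = fd
8e xor 36 = b8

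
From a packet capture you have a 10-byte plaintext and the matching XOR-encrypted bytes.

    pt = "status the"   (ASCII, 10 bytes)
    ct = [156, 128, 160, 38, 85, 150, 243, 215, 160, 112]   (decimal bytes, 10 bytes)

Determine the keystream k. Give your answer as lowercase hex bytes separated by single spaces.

Since ct = pt ⊕ k, XORing both sides with pt gives k = pt ⊕ ct.
73 ^ 9c = ef
74 ^ 80 = f4
61 ^ a0 = c1
74 ^ 26 = 52
75 ^ 55 = 20
73 ^ 96 = e5
20 ^ f3 = d3
74 ^ d7 = a3
68 ^ a0 = c8
65 ^ 70 = 15

ef f4 c1 52 20 e5 d3 a3 c8 15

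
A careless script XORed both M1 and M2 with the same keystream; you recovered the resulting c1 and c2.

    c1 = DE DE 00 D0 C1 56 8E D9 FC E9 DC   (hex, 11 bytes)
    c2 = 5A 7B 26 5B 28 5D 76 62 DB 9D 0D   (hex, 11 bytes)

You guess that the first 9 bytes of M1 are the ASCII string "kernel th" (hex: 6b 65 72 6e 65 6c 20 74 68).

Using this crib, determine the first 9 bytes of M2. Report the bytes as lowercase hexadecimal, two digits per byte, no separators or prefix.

efc054e58c67d8cf4f

First, c1 ⊕ c2 = (M1 ⊕ K) ⊕ (M2 ⊕ K) = M1 ⊕ M2, so the key drops out. Then M2 = (M1 ⊕ M2) ⊕ M1 over the first 9 bytes.
byte 0: (de ⊕ 5a) ⊕ 6b = 84 ⊕ 6b = ef
byte 1: (de ⊕ 7b) ⊕ 65 = a5 ⊕ 65 = c0
byte 2: (00 ⊕ 26) ⊕ 72 = 26 ⊕ 72 = 54
byte 3: (d0 ⊕ 5b) ⊕ 6e = 8b ⊕ 6e = e5
byte 4: (c1 ⊕ 28) ⊕ 65 = e9 ⊕ 65 = 8c
byte 5: (56 ⊕ 5d) ⊕ 6c = 0b ⊕ 6c = 67
byte 6: (8e ⊕ 76) ⊕ 20 = f8 ⊕ 20 = d8
byte 7: (d9 ⊕ 62) ⊕ 74 = bb ⊕ 74 = cf
byte 8: (fc ⊕ db) ⊕ 68 = 27 ⊕ 68 = 4f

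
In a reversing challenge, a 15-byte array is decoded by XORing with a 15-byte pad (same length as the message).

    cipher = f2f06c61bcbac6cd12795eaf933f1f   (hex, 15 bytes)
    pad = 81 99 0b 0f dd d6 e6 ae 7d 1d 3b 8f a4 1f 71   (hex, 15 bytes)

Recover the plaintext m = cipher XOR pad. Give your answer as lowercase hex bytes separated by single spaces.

byte 0: 11110010 ⊕ 10000001 = 01110011
byte 1: 11110000 ⊕ 10011001 = 01101001
byte 2: 01101100 ⊕ 00001011 = 01100111
byte 3: 01100001 ⊕ 00001111 = 01101110
byte 4: 10111100 ⊕ 11011101 = 01100001
byte 5: 10111010 ⊕ 11010110 = 01101100
byte 6: 11000110 ⊕ 11100110 = 00100000
byte 7: 11001101 ⊕ 10101110 = 01100011
byte 8: 00010010 ⊕ 01111101 = 01101111
byte 9: 01111001 ⊕ 00011101 = 01100100
byte 10: 01011110 ⊕ 00111011 = 01100101
byte 11: 10101111 ⊕ 10001111 = 00100000
byte 12: 10010011 ⊕ 10100100 = 00110111
byte 13: 00111111 ⊕ 00011111 = 00100000
byte 14: 00011111 ⊕ 01110001 = 01101110

73 69 67 6e 61 6c 20 63 6f 64 65 20 37 20 6e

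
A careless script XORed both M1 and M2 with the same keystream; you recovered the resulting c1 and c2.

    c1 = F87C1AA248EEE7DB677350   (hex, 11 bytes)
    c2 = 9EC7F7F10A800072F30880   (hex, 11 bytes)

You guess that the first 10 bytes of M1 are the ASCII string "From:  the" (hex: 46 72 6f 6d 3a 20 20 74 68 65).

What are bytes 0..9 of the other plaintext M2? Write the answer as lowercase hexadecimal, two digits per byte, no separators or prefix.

20c9823e784ec7ddfc1e

First, c1 ⊕ c2 = (M1 ⊕ K) ⊕ (M2 ⊕ K) = M1 ⊕ M2, so the key drops out. Then M2 = (M1 ⊕ M2) ⊕ M1 over the first 10 bytes.
byte 0: (f8 XOR 9e) XOR 46 = 66 XOR 46 = 20
byte 1: (7c XOR c7) XOR 72 = bb XOR 72 = c9
byte 2: (1a XOR f7) XOR 6f = ed XOR 6f = 82
byte 3: (a2 XOR f1) XOR 6d = 53 XOR 6d = 3e
byte 4: (48 XOR 0a) XOR 3a = 42 XOR 3a = 78
byte 5: (ee XOR 80) XOR 20 = 6e XOR 20 = 4e
byte 6: (e7 XOR 00) XOR 20 = e7 XOR 20 = c7
byte 7: (db XOR 72) XOR 74 = a9 XOR 74 = dd
byte 8: (67 XOR f3) XOR 68 = 94 XOR 68 = fc
byte 9: (73 XOR 08) XOR 65 = 7b XOR 65 = 1e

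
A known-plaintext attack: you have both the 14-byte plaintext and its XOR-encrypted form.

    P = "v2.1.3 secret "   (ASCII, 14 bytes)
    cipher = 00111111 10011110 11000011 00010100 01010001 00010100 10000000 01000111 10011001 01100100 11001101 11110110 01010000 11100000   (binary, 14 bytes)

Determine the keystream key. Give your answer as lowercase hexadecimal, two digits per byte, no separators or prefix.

Since cipher = P ⊕ key, XORing both sides with P gives key = P ⊕ cipher.
76 XOR 3f = 49
32 XOR 9e = ac
2e XOR c3 = ed
31 XOR 14 = 25
2e XOR 51 = 7f
33 XOR 14 = 27
20 XOR 80 = a0
73 XOR 47 = 34
65 XOR 99 = fc
63 XOR 64 = 07
72 XOR cd = bf
65 XOR f6 = 93
74 XOR 50 = 24
20 XOR e0 = c0

49aced257f27a034fc07bf9324c0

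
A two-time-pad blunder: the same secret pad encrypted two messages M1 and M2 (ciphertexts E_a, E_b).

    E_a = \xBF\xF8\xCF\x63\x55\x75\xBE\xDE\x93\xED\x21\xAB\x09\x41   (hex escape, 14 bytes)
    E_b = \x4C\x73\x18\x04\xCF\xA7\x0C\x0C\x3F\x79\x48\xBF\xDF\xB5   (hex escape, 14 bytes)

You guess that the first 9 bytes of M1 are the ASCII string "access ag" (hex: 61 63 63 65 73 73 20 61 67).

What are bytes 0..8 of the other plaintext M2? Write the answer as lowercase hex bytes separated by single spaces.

First, E_a ⊕ E_b = (M1 ⊕ K) ⊕ (M2 ⊕ K) = M1 ⊕ M2, so the key drops out. Then M2 = (M1 ⊕ M2) ⊕ M1 over the first 9 bytes.
byte 0: (bf xor 4c) xor 61 = f3 xor 61 = 92
byte 1: (f8 xor 73) xor 63 = 8b xor 63 = e8
byte 2: (cf xor 18) xor 63 = d7 xor 63 = b4
byte 3: (63 xor 04) xor 65 = 67 xor 65 = 02
byte 4: (55 xor cf) xor 73 = 9a xor 73 = e9
byte 5: (75 xor a7) xor 73 = d2 xor 73 = a1
byte 6: (be xor 0c) xor 20 = b2 xor 20 = 92
byte 7: (de xor 0c) xor 61 = d2 xor 61 = b3
byte 8: (93 xor 3f) xor 67 = ac xor 67 = cb

92 e8 b4 02 e9 a1 92 b3 cb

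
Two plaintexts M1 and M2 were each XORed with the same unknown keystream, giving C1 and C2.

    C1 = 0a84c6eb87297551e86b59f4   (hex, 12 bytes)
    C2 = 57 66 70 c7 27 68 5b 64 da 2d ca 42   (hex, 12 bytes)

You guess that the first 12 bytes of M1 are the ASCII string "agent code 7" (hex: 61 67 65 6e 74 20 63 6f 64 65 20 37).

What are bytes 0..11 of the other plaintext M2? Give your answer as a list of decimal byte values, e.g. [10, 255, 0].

First, C1 ⊕ C2 = (M1 ⊕ K) ⊕ (M2 ⊕ K) = M1 ⊕ M2, so the key drops out. Then M2 = (M1 ⊕ M2) ⊕ M1 over the first 12 bytes.
byte 0: (0a ⊕ 57) ⊕ 61 = 5d ⊕ 61 = 3c
byte 1: (84 ⊕ 66) ⊕ 67 = e2 ⊕ 67 = 85
byte 2: (c6 ⊕ 70) ⊕ 65 = b6 ⊕ 65 = d3
byte 3: (eb ⊕ c7) ⊕ 6e = 2c ⊕ 6e = 42
byte 4: (87 ⊕ 27) ⊕ 74 = a0 ⊕ 74 = d4
byte 5: (29 ⊕ 68) ⊕ 20 = 41 ⊕ 20 = 61
byte 6: (75 ⊕ 5b) ⊕ 63 = 2e ⊕ 63 = 4d
byte 7: (51 ⊕ 64) ⊕ 6f = 35 ⊕ 6f = 5a
byte 8: (e8 ⊕ da) ⊕ 64 = 32 ⊕ 64 = 56
byte 9: (6b ⊕ 2d) ⊕ 65 = 46 ⊕ 65 = 23
byte 10: (59 ⊕ ca) ⊕ 20 = 93 ⊕ 20 = b3
byte 11: (f4 ⊕ 42) ⊕ 37 = b6 ⊕ 37 = 81

[60, 133, 211, 66, 212, 97, 77, 90, 86, 35, 179, 129]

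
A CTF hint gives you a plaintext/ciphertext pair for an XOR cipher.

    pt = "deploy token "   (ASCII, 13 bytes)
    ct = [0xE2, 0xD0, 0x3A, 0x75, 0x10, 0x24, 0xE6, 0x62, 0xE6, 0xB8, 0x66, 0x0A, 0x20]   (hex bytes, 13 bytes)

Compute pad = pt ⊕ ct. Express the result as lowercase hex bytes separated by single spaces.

86 b5 4a 19 7f 5d c6 16 89 d3 03 64 00

Since ct = pt ⊕ pad, XORing both sides with pt gives pad = pt ⊕ ct.
byte 0: 64 ^ e2 = 86
byte 1: 65 ^ d0 = b5
byte 2: 70 ^ 3a = 4a
byte 3: 6c ^ 75 = 19
byte 4: 6f ^ 10 = 7f
byte 5: 79 ^ 24 = 5d
byte 6: 20 ^ e6 = c6
byte 7: 74 ^ 62 = 16
byte 8: 6f ^ e6 = 89
byte 9: 6b ^ b8 = d3
byte 10: 65 ^ 66 = 03
byte 11: 6e ^ 0a = 64
byte 12: 20 ^ 20 = 00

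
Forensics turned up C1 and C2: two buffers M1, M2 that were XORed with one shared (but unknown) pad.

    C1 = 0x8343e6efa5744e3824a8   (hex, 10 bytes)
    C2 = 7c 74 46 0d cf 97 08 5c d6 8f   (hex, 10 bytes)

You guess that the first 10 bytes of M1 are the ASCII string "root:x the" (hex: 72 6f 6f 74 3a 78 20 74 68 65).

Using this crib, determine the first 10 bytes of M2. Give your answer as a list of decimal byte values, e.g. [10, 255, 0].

First, C1 ⊕ C2 = (M1 ⊕ K) ⊕ (M2 ⊕ K) = M1 ⊕ M2, so the key drops out. Then M2 = (M1 ⊕ M2) ⊕ M1 over the first 10 bytes.
byte 0: (83 ⊕ 7c) ⊕ 72 = ff ⊕ 72 = 8d
byte 1: (43 ⊕ 74) ⊕ 6f = 37 ⊕ 6f = 58
byte 2: (e6 ⊕ 46) ⊕ 6f = a0 ⊕ 6f = cf
byte 3: (ef ⊕ 0d) ⊕ 74 = e2 ⊕ 74 = 96
byte 4: (a5 ⊕ cf) ⊕ 3a = 6a ⊕ 3a = 50
byte 5: (74 ⊕ 97) ⊕ 78 = e3 ⊕ 78 = 9b
byte 6: (4e ⊕ 08) ⊕ 20 = 46 ⊕ 20 = 66
byte 7: (38 ⊕ 5c) ⊕ 74 = 64 ⊕ 74 = 10
byte 8: (24 ⊕ d6) ⊕ 68 = f2 ⊕ 68 = 9a
byte 9: (a8 ⊕ 8f) ⊕ 65 = 27 ⊕ 65 = 42

[141, 88, 207, 150, 80, 155, 102, 16, 154, 66]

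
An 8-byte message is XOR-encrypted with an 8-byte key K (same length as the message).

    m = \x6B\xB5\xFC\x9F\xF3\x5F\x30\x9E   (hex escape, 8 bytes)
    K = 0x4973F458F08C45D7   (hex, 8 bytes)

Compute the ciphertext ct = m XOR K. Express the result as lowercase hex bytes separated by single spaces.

6b XOR 49 = 22
b5 XOR 73 = c6
fc XOR f4 = 08
9f XOR 58 = c7
f3 XOR f0 = 03
5f XOR 8c = d3
30 XOR 45 = 75
9e XOR d7 = 49

22 c6 08 c7 03 d3 75 49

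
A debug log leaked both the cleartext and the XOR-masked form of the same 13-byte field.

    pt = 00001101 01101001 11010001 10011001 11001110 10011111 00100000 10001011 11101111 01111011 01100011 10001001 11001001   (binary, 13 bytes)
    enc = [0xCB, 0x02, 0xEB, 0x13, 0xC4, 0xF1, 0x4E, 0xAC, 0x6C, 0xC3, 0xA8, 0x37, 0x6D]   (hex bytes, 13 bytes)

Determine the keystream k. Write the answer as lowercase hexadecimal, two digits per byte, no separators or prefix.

Since enc = pt ⊕ k, XORing both sides with pt gives k = pt ⊕ enc.
00001101 xor 11001011 = 11000110
01101001 xor 00000010 = 01101011
11010001 xor 11101011 = 00111010
10011001 xor 00010011 = 10001010
11001110 xor 11000100 = 00001010
10011111 xor 11110001 = 01101110
00100000 xor 01001110 = 01101110
10001011 xor 10101100 = 00100111
11101111 xor 01101100 = 10000011
01111011 xor 11000011 = 10111000
01100011 xor 10101000 = 11001011
10001001 xor 00110111 = 10111110
11001001 xor 01101101 = 10100100

c66b3a8a0a6e6e2783b8cbbea4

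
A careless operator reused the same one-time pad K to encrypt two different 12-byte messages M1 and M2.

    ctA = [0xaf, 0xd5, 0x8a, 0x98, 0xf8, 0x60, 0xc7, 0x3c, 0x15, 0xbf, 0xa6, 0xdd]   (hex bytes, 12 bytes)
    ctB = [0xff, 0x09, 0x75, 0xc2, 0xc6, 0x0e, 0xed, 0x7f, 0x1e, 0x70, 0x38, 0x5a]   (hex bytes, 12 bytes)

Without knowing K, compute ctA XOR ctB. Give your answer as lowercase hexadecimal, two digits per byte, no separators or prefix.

50dcff5a3e6e2a430bcf9e87

ctA ⊕ ctB = (M1 ⊕ K) ⊕ (M2 ⊕ K) = M1 ⊕ M2 — the shared key cancels under XOR.
175 ⊕ 255 =  80
213 ⊕   9 = 220
138 ⊕ 117 = 255
152 ⊕ 194 =  90
248 ⊕ 198 =  62
 96 ⊕  14 = 110
199 ⊕ 237 =  42
 60 ⊕ 127 =  67
 21 ⊕  30 =  11
191 ⊕ 112 = 207
166 ⊕  56 = 158
221 ⊕  90 = 135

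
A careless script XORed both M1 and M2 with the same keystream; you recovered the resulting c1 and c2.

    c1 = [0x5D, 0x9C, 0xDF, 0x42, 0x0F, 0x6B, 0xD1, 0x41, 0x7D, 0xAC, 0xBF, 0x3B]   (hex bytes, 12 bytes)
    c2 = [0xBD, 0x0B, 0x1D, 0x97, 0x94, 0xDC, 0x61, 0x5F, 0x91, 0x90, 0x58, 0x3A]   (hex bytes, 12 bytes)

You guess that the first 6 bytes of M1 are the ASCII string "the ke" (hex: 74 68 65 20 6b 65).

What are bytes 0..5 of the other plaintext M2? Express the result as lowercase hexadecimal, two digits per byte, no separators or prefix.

First, c1 ⊕ c2 = (M1 ⊕ K) ⊕ (M2 ⊕ K) = M1 ⊕ M2, so the key drops out. Then M2 = (M1 ⊕ M2) ⊕ M1 over the first 6 bytes.
byte 0: (5d XOR bd) XOR 74 = e0 XOR 74 = 94
byte 1: (9c XOR 0b) XOR 68 = 97 XOR 68 = ff
byte 2: (df XOR 1d) XOR 65 = c2 XOR 65 = a7
byte 3: (42 XOR 97) XOR 20 = d5 XOR 20 = f5
byte 4: (0f XOR 94) XOR 6b = 9b XOR 6b = f0
byte 5: (6b XOR dc) XOR 65 = b7 XOR 65 = d2

94ffa7f5f0d2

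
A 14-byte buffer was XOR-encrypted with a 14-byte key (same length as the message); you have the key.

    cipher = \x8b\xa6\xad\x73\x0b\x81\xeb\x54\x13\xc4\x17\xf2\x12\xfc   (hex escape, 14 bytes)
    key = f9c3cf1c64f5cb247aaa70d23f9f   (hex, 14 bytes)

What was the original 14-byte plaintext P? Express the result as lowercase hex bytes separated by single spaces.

72 65 62 6f 6f 74 20 70 69 6e 67 20 2d 63

XOR is its own inverse, so applying the key byte-wise gives the result directly.
byte 0: 10001011 XOR 11111001 = 01110010
byte 1: 10100110 XOR 11000011 = 01100101
byte 2: 10101101 XOR 11001111 = 01100010
byte 3: 01110011 XOR 00011100 = 01101111
byte 4: 00001011 XOR 01100100 = 01101111
byte 5: 10000001 XOR 11110101 = 01110100
byte 6: 11101011 XOR 11001011 = 00100000
byte 7: 01010100 XOR 00100100 = 01110000
byte 8: 00010011 XOR 01111010 = 01101001
byte 9: 11000100 XOR 10101010 = 01101110
byte 10: 00010111 XOR 01110000 = 01100111
byte 11: 11110010 XOR 11010010 = 00100000
byte 12: 00010010 XOR 00111111 = 00101101
byte 13: 11111100 XOR 10011111 = 01100011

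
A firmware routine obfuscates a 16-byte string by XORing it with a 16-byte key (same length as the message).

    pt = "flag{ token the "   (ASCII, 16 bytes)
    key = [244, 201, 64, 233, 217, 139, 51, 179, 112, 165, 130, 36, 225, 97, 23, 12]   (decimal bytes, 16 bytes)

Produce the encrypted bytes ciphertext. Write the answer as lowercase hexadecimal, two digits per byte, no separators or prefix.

92a5218ea2ab47dc1bc0ec049509722c

XOR is its own inverse, so applying the key byte-wise gives the result directly.
66 ^ f4 = 92
6c ^ c9 = a5
61 ^ 40 = 21
67 ^ e9 = 8e
7b ^ d9 = a2
20 ^ 8b = ab
74 ^ 33 = 47
6f ^ b3 = dc
6b ^ 70 = 1b
65 ^ a5 = c0
6e ^ 82 = ec
20 ^ 24 = 04
74 ^ e1 = 95
68 ^ 61 = 09
65 ^ 17 = 72
20 ^ 0c = 2c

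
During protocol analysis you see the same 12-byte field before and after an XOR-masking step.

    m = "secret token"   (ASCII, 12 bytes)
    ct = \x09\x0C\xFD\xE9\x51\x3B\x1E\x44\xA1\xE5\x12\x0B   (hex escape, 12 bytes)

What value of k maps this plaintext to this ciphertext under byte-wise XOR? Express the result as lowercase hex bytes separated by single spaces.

7a 69 9e 9b 34 4f 3e 30 ce 8e 77 65

Since ct = m ⊕ k, XORing both sides with m gives k = m ⊕ ct.
01110011 xor 00001001 = 01111010
01100101 xor 00001100 = 01101001
01100011 xor 11111101 = 10011110
01110010 xor 11101001 = 10011011
01100101 xor 01010001 = 00110100
01110100 xor 00111011 = 01001111
00100000 xor 00011110 = 00111110
01110100 xor 01000100 = 00110000
01101111 xor 10100001 = 11001110
01101011 xor 11100101 = 10001110
01100101 xor 00010010 = 01110111
01101110 xor 00001011 = 01100101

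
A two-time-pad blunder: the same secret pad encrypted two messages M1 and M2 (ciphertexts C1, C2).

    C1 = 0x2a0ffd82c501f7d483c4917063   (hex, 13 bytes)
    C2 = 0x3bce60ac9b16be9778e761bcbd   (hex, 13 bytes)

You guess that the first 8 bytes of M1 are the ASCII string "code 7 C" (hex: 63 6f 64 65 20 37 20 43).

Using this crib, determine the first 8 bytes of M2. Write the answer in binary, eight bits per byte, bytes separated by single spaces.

01110010 10101110 11111001 01001011 01111110 00100000 01101001 00000000

First, C1 ⊕ C2 = (M1 ⊕ K) ⊕ (M2 ⊕ K) = M1 ⊕ M2, so the key drops out. Then M2 = (M1 ⊕ M2) ⊕ M1 over the first 8 bytes.
byte 0: (2a ^ 3b) ^ 63 = 11 ^ 63 = 72
byte 1: (0f ^ ce) ^ 6f = c1 ^ 6f = ae
byte 2: (fd ^ 60) ^ 64 = 9d ^ 64 = f9
byte 3: (82 ^ ac) ^ 65 = 2e ^ 65 = 4b
byte 4: (c5 ^ 9b) ^ 20 = 5e ^ 20 = 7e
byte 5: (01 ^ 16) ^ 37 = 17 ^ 37 = 20
byte 6: (f7 ^ be) ^ 20 = 49 ^ 20 = 69
byte 7: (d4 ^ 97) ^ 43 = 43 ^ 43 = 00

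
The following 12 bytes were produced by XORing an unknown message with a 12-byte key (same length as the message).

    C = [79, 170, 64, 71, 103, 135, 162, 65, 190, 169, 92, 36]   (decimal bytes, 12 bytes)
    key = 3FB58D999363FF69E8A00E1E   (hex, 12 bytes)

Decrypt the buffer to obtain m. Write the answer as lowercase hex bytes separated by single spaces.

70 1f cd de f4 e4 5d 28 56 09 52 3a

byte 0: 4f XOR 3f = 70
byte 1: aa XOR b5 = 1f
byte 2: 40 XOR 8d = cd
byte 3: 47 XOR 99 = de
byte 4: 67 XOR 93 = f4
byte 5: 87 XOR 63 = e4
byte 6: a2 XOR ff = 5d
byte 7: 41 XOR 69 = 28
byte 8: be XOR e8 = 56
byte 9: a9 XOR a0 = 09
byte 10: 5c XOR 0e = 52
byte 11: 24 XOR 1e = 3a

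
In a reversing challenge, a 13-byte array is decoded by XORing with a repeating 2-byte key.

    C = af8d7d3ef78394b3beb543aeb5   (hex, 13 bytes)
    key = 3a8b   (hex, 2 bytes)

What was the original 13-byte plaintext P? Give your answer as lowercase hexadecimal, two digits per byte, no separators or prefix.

The 2-byte key repeats, so the effective keystream is 3a 8b 3a 8b 3a 8b 3a 8b 3a 8b 3a 8b 3a.
byte 0: af ^ 3a = 95
byte 1: 8d ^ 8b = 06
byte 2: 7d ^ 3a = 47
byte 3: 3e ^ 8b = b5
byte 4: f7 ^ 3a = cd
byte 5: 83 ^ 8b = 08
byte 6: 94 ^ 3a = ae
byte 7: b3 ^ 8b = 38
byte 8: be ^ 3a = 84
byte 9: b5 ^ 8b = 3e
byte 10: 43 ^ 3a = 79
byte 11: ae ^ 8b = 25
byte 12: b5 ^ 3a = 8f

950647b5cd08ae38843e79258f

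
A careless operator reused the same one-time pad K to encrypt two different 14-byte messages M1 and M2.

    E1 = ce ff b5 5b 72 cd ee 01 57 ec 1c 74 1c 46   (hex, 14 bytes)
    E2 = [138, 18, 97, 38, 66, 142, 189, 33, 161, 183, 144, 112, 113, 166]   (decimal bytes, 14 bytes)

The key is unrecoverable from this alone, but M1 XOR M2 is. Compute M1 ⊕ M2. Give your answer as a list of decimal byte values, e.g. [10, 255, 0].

[68, 237, 212, 125, 48, 67, 83, 32, 246, 91, 140, 4, 109, 224]

E1 ⊕ E2 = (M1 ⊕ K) ⊕ (M2 ⊕ K) = M1 ⊕ M2 — the shared key cancels under XOR.
byte 0: ce ^ 8a = 44
byte 1: ff ^ 12 = ed
byte 2: b5 ^ 61 = d4
byte 3: 5b ^ 26 = 7d
byte 4: 72 ^ 42 = 30
byte 5: cd ^ 8e = 43
byte 6: ee ^ bd = 53
byte 7: 01 ^ 21 = 20
byte 8: 57 ^ a1 = f6
byte 9: ec ^ b7 = 5b
byte 10: 1c ^ 90 = 8c
byte 11: 74 ^ 70 = 04
byte 12: 1c ^ 71 = 6d
byte 13: 46 ^ a6 = e0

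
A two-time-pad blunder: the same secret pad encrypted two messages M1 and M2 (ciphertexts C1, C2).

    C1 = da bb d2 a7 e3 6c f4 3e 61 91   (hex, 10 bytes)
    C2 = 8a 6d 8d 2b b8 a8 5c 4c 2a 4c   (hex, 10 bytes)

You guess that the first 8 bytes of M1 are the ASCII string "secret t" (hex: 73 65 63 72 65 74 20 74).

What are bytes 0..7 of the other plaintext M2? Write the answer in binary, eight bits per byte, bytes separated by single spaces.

00100011 10110011 00111100 11111110 00111110 10110000 10001000 00000110

First, C1 ⊕ C2 = (M1 ⊕ K) ⊕ (M2 ⊕ K) = M1 ⊕ M2, so the key drops out. Then M2 = (M1 ⊕ M2) ⊕ M1 over the first 8 bytes.
byte 0: (da XOR 8a) XOR 73 = 50 XOR 73 = 23
byte 1: (bb XOR 6d) XOR 65 = d6 XOR 65 = b3
byte 2: (d2 XOR 8d) XOR 63 = 5f XOR 63 = 3c
byte 3: (a7 XOR 2b) XOR 72 = 8c XOR 72 = fe
byte 4: (e3 XOR b8) XOR 65 = 5b XOR 65 = 3e
byte 5: (6c XOR a8) XOR 74 = c4 XOR 74 = b0
byte 6: (f4 XOR 5c) XOR 20 = a8 XOR 20 = 88
byte 7: (3e XOR 4c) XOR 74 = 72 XOR 74 = 06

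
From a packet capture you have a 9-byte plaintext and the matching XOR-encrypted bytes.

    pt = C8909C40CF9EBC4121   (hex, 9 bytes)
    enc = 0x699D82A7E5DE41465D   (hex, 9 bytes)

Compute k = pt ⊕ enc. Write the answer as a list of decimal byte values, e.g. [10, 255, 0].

[161, 13, 30, 231, 42, 64, 253, 7, 124]

Since enc = pt ⊕ k, XORing both sides with pt gives k = pt ⊕ enc.
11001000 ⊕ 01101001 = 10100001
10010000 ⊕ 10011101 = 00001101
10011100 ⊕ 10000010 = 00011110
01000000 ⊕ 10100111 = 11100111
11001111 ⊕ 11100101 = 00101010
10011110 ⊕ 11011110 = 01000000
10111100 ⊕ 01000001 = 11111101
01000001 ⊕ 01000110 = 00000111
00100001 ⊕ 01011101 = 01111100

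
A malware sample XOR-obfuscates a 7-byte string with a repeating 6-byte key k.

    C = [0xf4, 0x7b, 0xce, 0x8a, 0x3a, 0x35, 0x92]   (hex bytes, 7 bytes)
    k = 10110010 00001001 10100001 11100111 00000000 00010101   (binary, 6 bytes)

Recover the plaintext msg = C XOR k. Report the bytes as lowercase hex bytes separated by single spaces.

The 6-byte key repeats, so the effective keystream is b2 09 a1 e7 00 15 b2.
byte 0: 244 ^ 178 =  70
byte 1: 123 ^   9 = 114
byte 2: 206 ^ 161 = 111
byte 3: 138 ^ 231 = 109
byte 4:  58 ^   0 =  58
byte 5:  53 ^  21 =  32
byte 6: 146 ^ 178 =  32

46 72 6f 6d 3a 20 20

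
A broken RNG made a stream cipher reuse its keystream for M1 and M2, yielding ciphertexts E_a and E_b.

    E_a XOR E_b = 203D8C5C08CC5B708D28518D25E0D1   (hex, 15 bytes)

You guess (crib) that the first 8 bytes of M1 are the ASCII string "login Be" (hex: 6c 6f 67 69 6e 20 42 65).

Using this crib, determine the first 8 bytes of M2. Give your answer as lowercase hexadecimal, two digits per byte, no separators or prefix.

4c52eb3566ec1915

Since E_a ⊕ E_b = M1 ⊕ M2, XORing with the guessed M1 bytes yields the corresponding M2 bytes: M2 = (E_a ⊕ E_b) ⊕ M1.
20 ^ 6c = 4c
3d ^ 6f = 52
8c ^ 67 = eb
5c ^ 69 = 35
08 ^ 6e = 66
cc ^ 20 = ec
5b ^ 42 = 19
70 ^ 65 = 15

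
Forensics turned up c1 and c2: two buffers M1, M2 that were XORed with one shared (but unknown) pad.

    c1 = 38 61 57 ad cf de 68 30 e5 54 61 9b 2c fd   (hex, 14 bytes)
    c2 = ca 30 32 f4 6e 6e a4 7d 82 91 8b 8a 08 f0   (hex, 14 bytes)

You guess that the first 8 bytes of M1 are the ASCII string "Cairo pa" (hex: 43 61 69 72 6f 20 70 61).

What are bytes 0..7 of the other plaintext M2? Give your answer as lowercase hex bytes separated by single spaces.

b1 30 0c 2b ce 90 bc 2c

First, c1 ⊕ c2 = (M1 ⊕ K) ⊕ (M2 ⊕ K) = M1 ⊕ M2, so the key drops out. Then M2 = (M1 ⊕ M2) ⊕ M1 over the first 8 bytes.
byte 0: (38 ^ ca) ^ 43 = f2 ^ 43 = b1
byte 1: (61 ^ 30) ^ 61 = 51 ^ 61 = 30
byte 2: (57 ^ 32) ^ 69 = 65 ^ 69 = 0c
byte 3: (ad ^ f4) ^ 72 = 59 ^ 72 = 2b
byte 4: (cf ^ 6e) ^ 6f = a1 ^ 6f = ce
byte 5: (de ^ 6e) ^ 20 = b0 ^ 20 = 90
byte 6: (68 ^ a4) ^ 70 = cc ^ 70 = bc
byte 7: (30 ^ 7d) ^ 61 = 4d ^ 61 = 2c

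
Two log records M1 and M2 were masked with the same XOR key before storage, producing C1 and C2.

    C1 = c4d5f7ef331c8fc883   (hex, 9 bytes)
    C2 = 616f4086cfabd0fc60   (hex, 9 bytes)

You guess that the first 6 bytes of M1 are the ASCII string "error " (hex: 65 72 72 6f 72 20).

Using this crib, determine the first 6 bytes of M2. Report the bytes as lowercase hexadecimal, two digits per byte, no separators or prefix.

First, C1 ⊕ C2 = (M1 ⊕ K) ⊕ (M2 ⊕ K) = M1 ⊕ M2, so the key drops out. Then M2 = (M1 ⊕ M2) ⊕ M1 over the first 6 bytes.
byte 0: (c4 xor 61) xor 65 = a5 xor 65 = c0
byte 1: (d5 xor 6f) xor 72 = ba xor 72 = c8
byte 2: (f7 xor 40) xor 72 = b7 xor 72 = c5
byte 3: (ef xor 86) xor 6f = 69 xor 6f = 06
byte 4: (33 xor cf) xor 72 = fc xor 72 = 8e
byte 5: (1c xor ab) xor 20 = b7 xor 20 = 97

c0c8c5068e97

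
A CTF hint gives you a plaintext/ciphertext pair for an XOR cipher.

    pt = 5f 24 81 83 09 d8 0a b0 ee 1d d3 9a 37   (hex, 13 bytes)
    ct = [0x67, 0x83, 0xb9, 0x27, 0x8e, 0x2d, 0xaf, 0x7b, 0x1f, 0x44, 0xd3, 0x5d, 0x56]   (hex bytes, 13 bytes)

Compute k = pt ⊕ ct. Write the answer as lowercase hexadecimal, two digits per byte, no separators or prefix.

38a738a487f5a5cbf15900c761

Since ct = pt ⊕ k, XORing both sides with pt gives k = pt ⊕ ct.
01011111 ^ 01100111 = 00111000
00100100 ^ 10000011 = 10100111
10000001 ^ 10111001 = 00111000
10000011 ^ 00100111 = 10100100
00001001 ^ 10001110 = 10000111
11011000 ^ 00101101 = 11110101
00001010 ^ 10101111 = 10100101
10110000 ^ 01111011 = 11001011
11101110 ^ 00011111 = 11110001
00011101 ^ 01000100 = 01011001
11010011 ^ 11010011 = 00000000
10011010 ^ 01011101 = 11000111
00110111 ^ 01010110 = 01100001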